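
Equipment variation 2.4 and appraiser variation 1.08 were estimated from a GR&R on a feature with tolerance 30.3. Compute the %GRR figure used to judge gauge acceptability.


GRR = sqrt(EV^2 + AV^2) = sqrt(2.4^2 + 1.08^2) = 2.6318055
%GRR = GRR / tol * 100 = 2.6318055 / 30.3 * 100
%GRR = 8.6858

8.6858


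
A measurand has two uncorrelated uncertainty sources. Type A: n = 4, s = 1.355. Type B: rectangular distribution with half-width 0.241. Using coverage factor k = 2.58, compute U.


u_A = s / sqrt(n) = 1.355 / sqrt(4) = 0.6775
u_B = half_width / sqrt(3) = 0.241 / sqrt(3) = 0.13914141
uc = sqrt(u_A^2 + u_B^2) = sqrt(0.6775^2 + 0.13914141^2) = 0.6916405
U = k * uc = 2.58 * 0.6916405
U = 1.7844

1.7844


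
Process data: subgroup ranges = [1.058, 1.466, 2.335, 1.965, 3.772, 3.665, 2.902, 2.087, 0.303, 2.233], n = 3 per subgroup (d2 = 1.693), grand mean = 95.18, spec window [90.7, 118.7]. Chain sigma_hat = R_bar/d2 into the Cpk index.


R_bar = (1.058 + 1.466 + 2.335 + 1.965 + 3.772 + 3.665 + 2.902 + 2.087 + 0.303 + 2.233) / 10 = 2.1786
sigma = R_bar / d2 = 2.1786 / 1.693 = 1.2868281
Cp = (USL - LSL)/(6*sigma) = (118.7 - 90.7)/(6*1.2868281) = 3.6265
Cpu = (118.7 - 95.18)/(3*1.2868281) = 6.0925
Cpl = (95.18 - 90.7)/(3*1.2868281) = 1.1605
Cpk = min(Cpu, Cpl) = 1.1605

1.1605


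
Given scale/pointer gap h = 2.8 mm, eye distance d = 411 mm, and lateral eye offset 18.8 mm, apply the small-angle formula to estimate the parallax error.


error = h * offset / d
= 2.8 * 18.8 / 411
= 0.1281

0.1281


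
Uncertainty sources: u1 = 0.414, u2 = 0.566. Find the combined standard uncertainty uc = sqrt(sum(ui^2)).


uc = sqrt(0.414^2 + 0.566^2)
uc = sqrt(0.491752)
uc = 0.7013

0.7013


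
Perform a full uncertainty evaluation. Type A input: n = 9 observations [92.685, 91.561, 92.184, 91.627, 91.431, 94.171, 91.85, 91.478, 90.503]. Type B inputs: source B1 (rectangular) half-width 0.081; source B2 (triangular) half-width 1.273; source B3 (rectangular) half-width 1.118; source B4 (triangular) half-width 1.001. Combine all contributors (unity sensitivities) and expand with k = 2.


mean = (92.685 + 91.561 + 92.184 + 91.627 + 91.431 + 94.171 + 91.85 + 91.478 + 90.503) / 9 = 91.94333333
s = sqrt(sum((x - mean)^2)/(n-1)) = 1.023415
u_A = s / sqrt(n) = 1.023415 / sqrt(9) = 0.34113833
u_B1 = 0.081 / sqrt(3) = 0.046765372
u_B2 = 1.273 / sqrt(6) = 0.51970007
u_B3 = 1.118 / sqrt(3) = 0.6454776
u_B4 = 1.001 / sqrt(6) = 0.40865654
uc = sqrt(0.34113833^2 + 0.046765372^2 + 0.51970007^2 + 0.6454776^2 + 0.40865654^2) = 0.98604869
U = k * uc = 2 * 0.98604869
U = 1.9721

1.9721


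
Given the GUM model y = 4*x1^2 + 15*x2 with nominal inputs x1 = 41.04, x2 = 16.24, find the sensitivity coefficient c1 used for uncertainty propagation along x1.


y = 4*x1^2 + 15*x2
dy/dx1 = 2*4*x1
Evaluate at x1 = 41.04: c1 = 8 * 41.04
c1 = 328.3200

328.3200


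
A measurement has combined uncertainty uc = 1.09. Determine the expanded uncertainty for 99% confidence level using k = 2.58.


U = k * uc
U = 2.58 * 1.09
U = 2.8122

2.8122


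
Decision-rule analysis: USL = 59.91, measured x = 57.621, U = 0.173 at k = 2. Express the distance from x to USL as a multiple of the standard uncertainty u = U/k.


u = U / k = 0.173 / 2 = 0.0865
margin = |USL - x| = |59.91 - 57.621| = 2.289
z = margin / u = 2.289 / 0.0865
z = 26.4624

26.4624


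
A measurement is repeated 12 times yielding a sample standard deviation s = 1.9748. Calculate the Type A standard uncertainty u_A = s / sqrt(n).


u_A = s / sqrt(n)
u_A = 1.9748 / sqrt(12)
u_A = 1.9748 / 3.4641016
u_A = 0.5701

0.5701


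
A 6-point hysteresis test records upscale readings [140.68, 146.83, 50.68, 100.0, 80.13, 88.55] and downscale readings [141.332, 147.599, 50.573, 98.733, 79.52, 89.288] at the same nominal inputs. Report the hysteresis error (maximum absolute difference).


|140.68 - 141.332| = 0.6520
|146.83 - 147.599| = 0.7690
|50.68 - 50.573| = 0.1070
|100.0 - 98.733| = 1.2670
|80.13 - 79.52| = 0.6100
|88.55 - 89.288| = 0.7380
hysteresis = max(diffs) = 1.2670

1.2670


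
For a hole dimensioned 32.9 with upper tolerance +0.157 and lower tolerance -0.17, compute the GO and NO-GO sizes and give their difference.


GO = nominal - lower_tol (smallest hole = maximum material condition)
GO = 32.9 - 0.17 = 32.73
NO-GO = nominal + upper_tol (largest hole = least material condition)
NO-GO = 32.9 + 0.157 = 33.057
spread = NO-GO - GO = 33.057 - 32.73 = 0.3270

0.3270


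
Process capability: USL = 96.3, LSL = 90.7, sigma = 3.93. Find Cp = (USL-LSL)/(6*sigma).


Cp = (USL - LSL) / (6 * sigma)
= (96.3 - 90.7) / (6 * 3.93)
= 5.6000 / 23.5800
= 0.2375

0.2375


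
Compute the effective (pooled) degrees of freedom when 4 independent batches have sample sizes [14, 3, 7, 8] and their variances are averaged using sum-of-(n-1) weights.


nu = sum_i (n_i - 1)
nu = ((14 - 1) + (3 - 1) + (7 - 1) + (8 - 1))
nu = 13 + 2 + 6 + 7
nu = 28

28


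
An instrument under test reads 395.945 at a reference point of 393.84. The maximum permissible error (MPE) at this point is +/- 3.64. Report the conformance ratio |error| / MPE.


e = indication - reference = 395.945 - 393.84 = 2.1050
|e| = 2.1050
ratio = |e| / MPE = 2.1050 / 3.64
ratio = 0.5783

0.5783


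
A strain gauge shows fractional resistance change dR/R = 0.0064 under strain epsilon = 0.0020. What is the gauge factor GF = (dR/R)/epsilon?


GF = (dR/R) / epsilon
= 0.0064 / 0.0020
= 3.2000

3.2000


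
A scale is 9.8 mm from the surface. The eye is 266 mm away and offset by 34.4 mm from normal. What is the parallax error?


error = h * offset / d
= 9.8 * 34.4 / 266
= 1.2674

1.2674


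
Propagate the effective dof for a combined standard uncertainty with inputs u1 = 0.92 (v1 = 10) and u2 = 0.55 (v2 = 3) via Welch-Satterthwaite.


uc = sqrt(u1^2 + u2^2) = sqrt(0.92^2 + 0.55^2) = 1.0718675
v_eff = uc^4 / (u1^4/v1 + u2^4/v2)
= 1.0718675^4 / (0.92^4/10 + 0.55^4/3)
= 1.3199711 / 0.10214138
v_eff = 12.9230

12.9230


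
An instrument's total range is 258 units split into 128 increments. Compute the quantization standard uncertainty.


resolution = range / divisions
resolution = 258 / 128 = 2.015625
u_res = resolution / (2*sqrt(3))
u_res = 2.015625 / 3.4641016
u_res = 0.5819

0.5819


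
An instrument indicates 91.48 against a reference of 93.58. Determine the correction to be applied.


Correction = standard - reading
= 93.58 - 91.48
= 2.1000

2.1000


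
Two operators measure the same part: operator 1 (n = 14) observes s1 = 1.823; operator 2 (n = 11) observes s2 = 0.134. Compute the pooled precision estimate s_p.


s_p = sqrt(((n1-1)*s1^2 + (n2-1)*s2^2) / (n1+n2-2))
numerator = (14-1)*1.823^2 + (11-1)*0.134^2 = 43.203277 + 0.17956 = 43.382837
denominator = 14 + 11 - 2 = 23
s_p^2 = 43.382837 / 23 = 1.8862103
s_p = sqrt(1.8862103) = 1.3734

1.3734


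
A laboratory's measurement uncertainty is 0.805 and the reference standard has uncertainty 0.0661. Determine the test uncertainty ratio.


TUR = u_lab / u_ref
= 0.805 / 0.0661
= 12.1785

12.1785


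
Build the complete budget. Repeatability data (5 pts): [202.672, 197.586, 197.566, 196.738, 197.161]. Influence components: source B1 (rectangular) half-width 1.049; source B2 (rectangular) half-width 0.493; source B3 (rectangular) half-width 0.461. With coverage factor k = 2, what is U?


mean = (202.672 + 197.586 + 197.566 + 196.738 + 197.161) / 5 = 198.3446
s = sqrt(sum((x - mean)^2)/(n-1)) = 2.4438778
u_A = s / sqrt(n) = 2.4438778 / sqrt(5) = 1.0929354
u_B1 = 1.049 / sqrt(3) = 0.60564043
u_B2 = 0.493 / sqrt(3) = 0.28463368
u_B3 = 0.461 / sqrt(3) = 0.26615847
uc = sqrt(1.0929354^2 + 0.60564043^2 + 0.28463368^2 + 0.26615847^2) = 1.3088792
U = k * uc = 2 * 1.3088792
U = 2.6178

2.6178


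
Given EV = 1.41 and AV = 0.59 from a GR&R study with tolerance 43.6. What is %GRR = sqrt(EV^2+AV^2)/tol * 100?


GRR = sqrt(EV^2 + AV^2) = sqrt(1.41^2 + 0.59^2) = 1.5284633
%GRR = GRR / tol * 100 = 1.5284633 / 43.6 * 100
%GRR = 3.5056

3.5056


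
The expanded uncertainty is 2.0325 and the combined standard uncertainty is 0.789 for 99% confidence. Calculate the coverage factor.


k = U / uc
k = 2.0325 / 0.789
k = 2.576

2.576


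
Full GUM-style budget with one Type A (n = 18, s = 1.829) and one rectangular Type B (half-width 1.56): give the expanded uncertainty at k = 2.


u_A = s / sqrt(n) = 1.829 / sqrt(18) = 0.43109943
u_B = half_width / sqrt(3) = 1.56 / sqrt(3) = 0.90066642
uc = sqrt(u_A^2 + u_B^2) = sqrt(0.43109943^2 + 0.90066642^2) = 0.99852227
U = k * uc = 2 * 0.99852227
U = 1.9970

1.9970


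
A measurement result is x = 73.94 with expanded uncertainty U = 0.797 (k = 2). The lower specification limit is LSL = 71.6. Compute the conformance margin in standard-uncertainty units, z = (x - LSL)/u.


u = U / k = 0.797 / 2 = 0.3985
margin = |LSL - x| = |71.6 - 73.94| = 2.34
z = margin / u = 2.34 / 0.3985
z = 5.8720

5.8720


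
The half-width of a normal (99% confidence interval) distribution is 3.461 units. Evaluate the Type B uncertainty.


u_B = half_width / 2.576
u_B = 3.461 / 2.576
u_B = 1.3436

1.3436


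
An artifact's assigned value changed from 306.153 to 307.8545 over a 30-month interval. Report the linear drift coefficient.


rate = (v2 - v1) / months
= (307.8545 - 306.153) / 30
= 1.7015 / 30
= 0.0567

0.0567


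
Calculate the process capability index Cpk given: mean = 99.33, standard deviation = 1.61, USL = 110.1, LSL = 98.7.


Cpu = (USL - mean) / (3*sigma) = (110.1 - 99.33) / (3*1.61) = 2.2298
Cpl = (mean - LSL) / (3*sigma) = (99.33 - 98.7) / (3*1.61) = 0.1304
Cpk = min(Cpu, Cpl) = 0.1304

0.1304


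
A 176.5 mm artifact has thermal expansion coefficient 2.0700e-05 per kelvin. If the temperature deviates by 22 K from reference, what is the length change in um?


dL = L * alpha * dT
= 176.5 * 2.0700e-05 * 22
= 0.0803781 mm
dL_um = 0.0803781 * 1000 = 80.3781 um

80.3781


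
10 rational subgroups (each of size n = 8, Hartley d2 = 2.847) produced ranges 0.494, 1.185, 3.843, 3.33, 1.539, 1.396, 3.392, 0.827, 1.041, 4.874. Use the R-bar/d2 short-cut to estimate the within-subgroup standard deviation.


R_bar = (0.494 + 1.185 + 3.843 + 3.33 + 1.539 + 1.396 + 3.392 + 0.827 + 1.041 + 4.874) / 10
R_bar = 21.921 / 10 = 2.1921
sigma_hat = R_bar / d2 = 2.1921 / 2.847 = 0.7700

0.7700


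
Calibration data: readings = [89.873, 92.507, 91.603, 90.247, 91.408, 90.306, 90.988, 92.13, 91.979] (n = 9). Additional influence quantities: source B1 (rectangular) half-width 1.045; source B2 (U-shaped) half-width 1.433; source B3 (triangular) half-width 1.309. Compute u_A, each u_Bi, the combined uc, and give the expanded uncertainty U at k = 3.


mean = (89.873 + 92.507 + 91.603 + 90.247 + 91.408 + 90.306 + 90.988 + 92.13 + 91.979) / 9 = 91.22677778
s = sqrt(sum((x - mean)^2)/(n-1)) = 0.92820577
u_A = s / sqrt(n) = 0.92820577 / sqrt(9) = 0.30940192
u_B1 = 1.045 / sqrt(3) = 0.60333103
u_B2 = 1.433 / sqrt(2) = 1.013284
u_B3 = 1.309 / sqrt(6) = 0.53439701
uc = sqrt(0.30940192^2 + 0.60333103^2 + 1.013284^2 + 0.53439701^2) = 1.3311884
U = k * uc = 3 * 1.3311884
U = 3.9936

3.9936


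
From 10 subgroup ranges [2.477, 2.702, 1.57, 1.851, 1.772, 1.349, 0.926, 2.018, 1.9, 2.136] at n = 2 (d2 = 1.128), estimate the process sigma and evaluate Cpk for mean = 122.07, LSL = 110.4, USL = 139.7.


R_bar = (2.477 + 2.702 + 1.57 + 1.851 + 1.772 + 1.349 + 0.926 + 2.018 + 1.9 + 2.136) / 10 = 1.8701
sigma = R_bar / d2 = 1.8701 / 1.128 = 1.6578901
Cp = (USL - LSL)/(6*sigma) = (139.7 - 110.4)/(6*1.6578901) = 2.9455
Cpu = (139.7 - 122.07)/(3*1.6578901) = 3.5447
Cpl = (122.07 - 110.4)/(3*1.6578901) = 2.3464
Cpk = min(Cpu, Cpl) = 2.3464

2.3464


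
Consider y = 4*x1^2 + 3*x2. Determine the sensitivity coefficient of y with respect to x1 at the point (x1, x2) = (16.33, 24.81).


y = 4*x1^2 + 3*x2
dy/dx1 = 2*4*x1
Evaluate at x1 = 16.33: c1 = 8 * 16.33
c1 = 130.6400

130.6400


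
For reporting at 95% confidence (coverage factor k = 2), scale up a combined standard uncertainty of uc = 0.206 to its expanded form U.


U = k * uc
U = 2 * 0.206
U = 0.4120

0.4120


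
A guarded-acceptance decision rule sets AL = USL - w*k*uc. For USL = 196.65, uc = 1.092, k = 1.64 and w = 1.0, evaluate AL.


U = k * uc = 1.64 * 1.092 = 1.79088
guard band g = w * U = 1.0 * 1.79088 = 1.79088
AL = USL - g = 196.65 - 1.79088
AL = 194.8591

194.8591


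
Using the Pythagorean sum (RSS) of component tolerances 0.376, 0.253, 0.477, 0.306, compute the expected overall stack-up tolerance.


RSS = sqrt(0.376^2 + 0.253^2 + 0.477^2 + 0.306^2)
= sqrt(0.52655)
= 0.7256

0.7256


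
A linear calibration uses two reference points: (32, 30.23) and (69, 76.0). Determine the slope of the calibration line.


slope = (y2 - y1) / (x2 - x1)
= (76.0 - 30.23) / (69 - 32)
= 45.7700 / 37
= 1.2370

1.2370


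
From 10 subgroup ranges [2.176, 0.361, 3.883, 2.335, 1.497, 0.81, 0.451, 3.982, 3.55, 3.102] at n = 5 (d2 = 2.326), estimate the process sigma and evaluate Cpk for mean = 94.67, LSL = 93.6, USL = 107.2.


R_bar = (2.176 + 0.361 + 3.883 + 2.335 + 1.497 + 0.81 + 0.451 + 3.982 + 3.55 + 3.102) / 10 = 2.2147
sigma = R_bar / d2 = 2.2147 / 2.326 = 0.95214961
Cp = (USL - LSL)/(6*sigma) = (107.2 - 93.6)/(6*0.95214961) = 2.3806
Cpu = (107.2 - 94.67)/(3*0.95214961) = 4.3866
Cpl = (94.67 - 93.6)/(3*0.95214961) = 0.3746
Cpk = min(Cpu, Cpl) = 0.3746

0.3746


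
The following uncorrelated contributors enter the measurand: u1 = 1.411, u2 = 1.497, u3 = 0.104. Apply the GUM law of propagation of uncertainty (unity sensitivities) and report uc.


uc = sqrt(1.411^2 + 1.497^2 + 0.104^2)
uc = sqrt(4.242746)
uc = 2.0598

2.0598


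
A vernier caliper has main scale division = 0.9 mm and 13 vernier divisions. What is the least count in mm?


LC = MSD / n_div
= 0.9 / 13
= 0.0692

0.0692


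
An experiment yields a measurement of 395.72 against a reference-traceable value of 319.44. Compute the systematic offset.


Systematic error = measured - true
= 395.72 - 319.44
= 76.2800

76.2800


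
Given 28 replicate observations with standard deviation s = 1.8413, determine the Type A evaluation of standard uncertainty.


u_A = s / sqrt(n)
u_A = 1.8413 / sqrt(28)
u_A = 1.8413 / 5.2915026
u_A = 0.3480

0.3480


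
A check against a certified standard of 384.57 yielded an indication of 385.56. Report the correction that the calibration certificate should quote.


Correction = standard - reading
= 384.57 - 385.56
= -0.9900

-0.9900


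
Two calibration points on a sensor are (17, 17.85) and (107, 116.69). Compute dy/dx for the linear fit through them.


slope = (y2 - y1) / (x2 - x1)
= (116.69 - 17.85) / (107 - 17)
= 98.8400 / 90
= 1.0982

1.0982


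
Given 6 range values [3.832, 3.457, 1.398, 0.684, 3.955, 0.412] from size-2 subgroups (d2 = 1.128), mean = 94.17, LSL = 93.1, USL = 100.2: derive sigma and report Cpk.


R_bar = (3.832 + 3.457 + 1.398 + 0.684 + 3.955 + 0.412) / 6 = 2.2896667
sigma = R_bar / d2 = 2.2896667 / 1.128 = 2.0298464
Cp = (USL - LSL)/(6*sigma) = (100.2 - 93.1)/(6*2.0298464) = 0.5830
Cpu = (100.2 - 94.17)/(3*2.0298464) = 0.9902
Cpl = (94.17 - 93.1)/(3*2.0298464) = 0.1757
Cpk = min(Cpu, Cpl) = 0.1757

0.1757


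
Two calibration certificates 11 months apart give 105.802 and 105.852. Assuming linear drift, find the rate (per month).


rate = (v2 - v1) / months
= (105.852 - 105.802) / 11
= 0.0500 / 11
= 0.0045

0.0045


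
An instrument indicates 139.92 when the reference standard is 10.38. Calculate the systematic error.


Systematic error = measured - true
= 139.92 - 10.38
= 129.5400

129.5400


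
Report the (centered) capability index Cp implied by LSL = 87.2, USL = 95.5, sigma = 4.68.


Cp = (USL - LSL) / (6 * sigma)
= (95.5 - 87.2) / (6 * 4.68)
= 8.3000 / 28.0800
= 0.2956

0.2956


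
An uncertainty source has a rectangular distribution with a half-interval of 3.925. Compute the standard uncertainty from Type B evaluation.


u_B = half_width / sqrt(3)
u_B = 3.925 / 1.7320508
u_B = 2.2661

2.2661


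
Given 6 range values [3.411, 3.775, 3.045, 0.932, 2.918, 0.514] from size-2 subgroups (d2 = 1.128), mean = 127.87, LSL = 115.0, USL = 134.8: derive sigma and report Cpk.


R_bar = (3.411 + 3.775 + 3.045 + 0.932 + 2.918 + 0.514) / 6 = 2.4325
sigma = R_bar / d2 = 2.4325 / 1.128 = 2.1564716
Cp = (USL - LSL)/(6*sigma) = (134.8 - 115.0)/(6*2.1564716) = 1.5303
Cpu = (134.8 - 127.87)/(3*2.1564716) = 1.0712
Cpl = (127.87 - 115.0)/(3*2.1564716) = 1.9894
Cpk = min(Cpu, Cpl) = 1.0712

1.0712


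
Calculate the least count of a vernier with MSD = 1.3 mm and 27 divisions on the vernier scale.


LC = MSD / n_div
= 1.3 / 27
= 0.0481

0.0481


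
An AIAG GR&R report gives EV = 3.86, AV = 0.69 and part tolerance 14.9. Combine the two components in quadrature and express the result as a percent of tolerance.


GRR = sqrt(EV^2 + AV^2) = sqrt(3.86^2 + 0.69^2) = 3.921186
%GRR = GRR / tol * 100 = 3.921186 / 14.9 * 100
%GRR = 26.3167

26.3167


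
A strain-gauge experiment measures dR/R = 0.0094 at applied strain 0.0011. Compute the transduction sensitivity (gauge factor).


GF = (dR/R) / epsilon
= 0.0094 / 0.0011
= 8.5455

8.5455


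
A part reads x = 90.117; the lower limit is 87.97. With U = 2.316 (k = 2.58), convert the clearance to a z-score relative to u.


u = U / k = 2.316 / 2.58 = 0.89767442
margin = |LSL - x| = |87.97 - 90.117| = 2.147
z = margin / u = 2.147 / 0.89767442
z = 2.3917

2.3917


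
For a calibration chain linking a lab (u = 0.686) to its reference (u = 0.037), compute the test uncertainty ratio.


TUR = u_lab / u_ref
= 0.686 / 0.037
= 18.5405

18.5405


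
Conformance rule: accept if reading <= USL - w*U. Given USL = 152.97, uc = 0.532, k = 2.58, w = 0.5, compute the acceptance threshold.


U = k * uc = 2.58 * 0.532 = 1.37256
guard band g = w * U = 0.5 * 1.37256 = 0.68628
AL = USL - g = 152.97 - 0.68628
AL = 152.2837

152.2837


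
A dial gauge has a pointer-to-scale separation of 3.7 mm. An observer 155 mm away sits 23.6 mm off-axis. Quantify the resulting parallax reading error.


error = h * offset / d
= 3.7 * 23.6 / 155
= 0.5634

0.5634


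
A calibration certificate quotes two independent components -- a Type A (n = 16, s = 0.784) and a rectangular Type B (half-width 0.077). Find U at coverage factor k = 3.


u_A = s / sqrt(n) = 0.784 / sqrt(16) = 0.196
u_B = half_width / sqrt(3) = 0.077 / sqrt(3) = 0.044455971
uc = sqrt(u_A^2 + u_B^2) = sqrt(0.196^2 + 0.044455971^2) = 0.20097844
U = k * uc = 3 * 0.20097844
U = 0.6029

0.6029


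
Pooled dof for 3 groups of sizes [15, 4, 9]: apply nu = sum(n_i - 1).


nu = sum_i (n_i - 1)
nu = ((15 - 1) + (4 - 1) + (9 - 1))
nu = 14 + 3 + 8
nu = 25

25


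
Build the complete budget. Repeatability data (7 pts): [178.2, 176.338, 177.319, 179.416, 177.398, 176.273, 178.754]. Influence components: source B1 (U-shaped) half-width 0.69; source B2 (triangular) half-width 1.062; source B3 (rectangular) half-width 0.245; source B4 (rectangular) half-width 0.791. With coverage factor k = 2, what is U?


mean = (178.2 + 176.338 + 177.319 + 179.416 + 177.398 + 176.273 + 178.754) / 7 = 177.6711429
s = sqrt(sum((x - mean)^2)/(n-1)) = 1.1851498
u_A = s / sqrt(n) = 1.1851498 / sqrt(7) = 0.44794452
u_B1 = 0.69 / sqrt(2) = 0.48790368
u_B2 = 1.062 / sqrt(6) = 0.43355968
u_B3 = 0.245 / sqrt(3) = 0.14145082
u_B4 = 0.791 / sqrt(3) = 0.45668406
uc = sqrt(0.44794452^2 + 0.48790368^2 + 0.43355968^2 + 0.14145082^2 + 0.45668406^2) = 0.92479563
U = k * uc = 2 * 0.92479563
U = 1.8496

1.8496


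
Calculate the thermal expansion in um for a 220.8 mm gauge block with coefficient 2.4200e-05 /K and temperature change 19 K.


dL = L * alpha * dT
= 220.8 * 2.4200e-05 * 19
= 0.1015238 mm
dL_um = 0.1015238 * 1000 = 101.5238 um

101.5238


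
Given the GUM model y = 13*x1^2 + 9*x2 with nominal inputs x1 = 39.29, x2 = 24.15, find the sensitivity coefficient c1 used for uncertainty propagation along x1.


y = 13*x1^2 + 9*x2
dy/dx1 = 2*13*x1
Evaluate at x1 = 39.29: c1 = 26 * 39.29
c1 = 1021.5400

1021.5400


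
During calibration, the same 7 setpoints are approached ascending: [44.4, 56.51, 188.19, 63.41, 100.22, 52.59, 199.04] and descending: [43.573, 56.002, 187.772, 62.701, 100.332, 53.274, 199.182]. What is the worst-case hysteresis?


|44.4 - 43.573| = 0.8270
|56.51 - 56.002| = 0.5080
|188.19 - 187.772| = 0.4180
|63.41 - 62.701| = 0.7090
|100.22 - 100.332| = 0.1120
|52.59 - 53.274| = 0.6840
|199.04 - 199.182| = 0.1420
hysteresis = max(diffs) = 0.8270

0.8270


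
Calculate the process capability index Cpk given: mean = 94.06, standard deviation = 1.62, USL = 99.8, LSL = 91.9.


Cpu = (USL - mean) / (3*sigma) = (99.8 - 94.06) / (3*1.62) = 1.1811
Cpl = (mean - LSL) / (3*sigma) = (94.06 - 91.9) / (3*1.62) = 0.4444
Cpk = min(Cpu, Cpl) = 0.4444

0.4444


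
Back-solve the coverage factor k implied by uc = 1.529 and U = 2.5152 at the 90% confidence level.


k = U / uc
k = 2.5152 / 1.529
k = 1.645

1.645


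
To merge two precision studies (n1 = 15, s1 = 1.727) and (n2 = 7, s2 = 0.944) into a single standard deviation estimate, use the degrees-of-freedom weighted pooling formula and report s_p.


s_p = sqrt(((n1-1)*s1^2 + (n2-1)*s2^2) / (n1+n2-2))
numerator = (15-1)*1.727^2 + (7-1)*0.944^2 = 41.755406 + 5.346816 = 47.102222
denominator = 15 + 7 - 2 = 20
s_p^2 = 47.102222 / 20 = 2.3551111
s_p = sqrt(2.3551111) = 1.5346

1.5346


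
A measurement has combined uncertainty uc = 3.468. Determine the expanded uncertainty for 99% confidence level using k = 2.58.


U = k * uc
U = 2.58 * 3.468
U = 8.9474

8.9474


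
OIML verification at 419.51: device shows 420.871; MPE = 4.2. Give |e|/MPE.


e = indication - reference = 420.871 - 419.51 = 1.3610
|e| = 1.3610
ratio = |e| / MPE = 1.3610 / 4.2
ratio = 0.3240

0.3240


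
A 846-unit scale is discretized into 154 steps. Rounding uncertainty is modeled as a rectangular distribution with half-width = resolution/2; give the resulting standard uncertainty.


resolution = range / divisions
resolution = 846 / 154 = 5.4935065
u_res = resolution / (2*sqrt(3))
u_res = 5.4935065 / 3.4641016
u_res = 1.5858

1.5858


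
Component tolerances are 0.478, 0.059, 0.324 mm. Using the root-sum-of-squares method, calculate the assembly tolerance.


RSS = sqrt(0.478^2 + 0.059^2 + 0.324^2)
= sqrt(0.336941)
= 0.5805

0.5805


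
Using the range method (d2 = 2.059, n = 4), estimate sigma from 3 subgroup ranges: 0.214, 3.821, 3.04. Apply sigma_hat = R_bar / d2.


R_bar = (0.214 + 3.821 + 3.04) / 3
R_bar = 7.075 / 3 = 2.3583333
sigma_hat = R_bar / d2 = 2.3583333 / 2.059 = 1.1454

1.1454


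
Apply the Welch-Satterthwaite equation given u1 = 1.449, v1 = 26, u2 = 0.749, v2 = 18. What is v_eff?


uc = sqrt(u1^2 + u2^2) = sqrt(1.449^2 + 0.749^2) = 1.6311352
v_eff = uc^4 / (u1^4/v1 + u2^4/v2)
= 1.6311352^4 / (1.449^4/26 + 0.749^4/18)
= 7.0788032 / 0.1870355
v_eff = 37.8474

37.8474


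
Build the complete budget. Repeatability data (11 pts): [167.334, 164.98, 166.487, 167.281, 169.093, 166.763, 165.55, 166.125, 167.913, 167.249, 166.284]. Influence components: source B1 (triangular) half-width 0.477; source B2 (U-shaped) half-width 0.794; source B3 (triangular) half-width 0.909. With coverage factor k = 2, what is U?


mean = (167.334 + 164.98 + 166.487 + 167.281 + 169.093 + 166.763 + 165.55 + 166.125 + 167.913 + 167.249 + 166.284) / 11 = 166.8235455
s = sqrt(sum((x - mean)^2)/(n-1)) = 1.1359911
u_A = s / sqrt(n) = 1.1359911 / sqrt(11) = 0.3425142
u_B1 = 0.477 / sqrt(6) = 0.19473443
u_B2 = 0.794 / sqrt(2) = 0.56144278
u_B3 = 0.909 / sqrt(6) = 0.3710977
uc = sqrt(0.3425142^2 + 0.19473443^2 + 0.56144278^2 + 0.3710977^2) = 0.77985189
U = k * uc = 2 * 0.77985189
U = 1.5597

1.5597


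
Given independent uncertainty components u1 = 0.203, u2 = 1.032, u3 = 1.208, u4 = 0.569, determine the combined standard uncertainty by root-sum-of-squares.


uc = sqrt(0.203^2 + 1.032^2 + 1.208^2 + 0.569^2)
uc = sqrt(2.889258)
uc = 1.6998

1.6998


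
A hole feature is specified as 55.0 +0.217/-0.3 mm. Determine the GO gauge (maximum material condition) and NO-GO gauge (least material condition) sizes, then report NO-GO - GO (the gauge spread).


GO = nominal - lower_tol (smallest hole = maximum material condition)
GO = 55.0 - 0.3 = 54.7
NO-GO = nominal + upper_tol (largest hole = least material condition)
NO-GO = 55.0 + 0.217 = 55.217
spread = NO-GO - GO = 55.217 - 54.7 = 0.5170

0.5170


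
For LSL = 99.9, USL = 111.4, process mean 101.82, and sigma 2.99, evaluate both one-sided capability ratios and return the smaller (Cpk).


Cpu = (USL - mean) / (3*sigma) = (111.4 - 101.82) / (3*2.99) = 1.0680
Cpl = (mean - LSL) / (3*sigma) = (101.82 - 99.9) / (3*2.99) = 0.2140
Cpk = min(Cpu, Cpl) = 0.2140

0.2140


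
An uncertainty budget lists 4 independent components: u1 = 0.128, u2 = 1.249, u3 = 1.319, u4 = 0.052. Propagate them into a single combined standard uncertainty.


uc = sqrt(0.128^2 + 1.249^2 + 1.319^2 + 0.052^2)
uc = sqrt(3.31885)
uc = 1.8218

1.8218


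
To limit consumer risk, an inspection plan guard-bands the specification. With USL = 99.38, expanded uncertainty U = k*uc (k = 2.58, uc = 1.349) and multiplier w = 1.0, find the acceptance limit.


U = k * uc = 2.58 * 1.349 = 3.48042
guard band g = w * U = 1.0 * 3.48042 = 3.48042
AL = USL - g = 99.38 - 3.48042
AL = 95.8996

95.8996


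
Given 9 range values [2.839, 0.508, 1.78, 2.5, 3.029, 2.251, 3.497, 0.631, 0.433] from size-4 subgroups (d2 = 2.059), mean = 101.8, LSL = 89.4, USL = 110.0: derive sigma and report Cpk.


R_bar = (2.839 + 0.508 + 1.78 + 2.5 + 3.029 + 2.251 + 3.497 + 0.631 + 0.433) / 9 = 1.9408889
sigma = R_bar / d2 = 1.9408889 / 2.059 = 0.94263667
Cp = (USL - LSL)/(6*sigma) = (110.0 - 89.4)/(6*0.94263667) = 3.6423
Cpu = (110.0 - 101.8)/(3*0.94263667) = 2.8997
Cpl = (101.8 - 89.4)/(3*0.94263667) = 4.3849
Cpk = min(Cpu, Cpl) = 2.8997

2.8997


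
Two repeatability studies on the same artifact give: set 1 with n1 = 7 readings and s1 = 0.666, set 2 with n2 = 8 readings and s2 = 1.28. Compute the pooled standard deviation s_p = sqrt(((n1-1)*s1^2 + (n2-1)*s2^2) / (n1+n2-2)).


s_p = sqrt(((n1-1)*s1^2 + (n2-1)*s2^2) / (n1+n2-2))
numerator = (7-1)*0.666^2 + (8-1)*1.28^2 = 2.661336 + 11.4688 = 14.130136
denominator = 7 + 8 - 2 = 13
s_p^2 = 14.130136 / 13 = 1.0869335
s_p = sqrt(1.0869335) = 1.0426

1.0426


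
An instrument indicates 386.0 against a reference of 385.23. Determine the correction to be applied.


Correction = standard - reading
= 385.23 - 386.0
= -0.7700

-0.7700


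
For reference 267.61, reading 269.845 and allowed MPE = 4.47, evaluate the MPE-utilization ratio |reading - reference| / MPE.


e = indication - reference = 269.845 - 267.61 = 2.2350
|e| = 2.2350
ratio = |e| / MPE = 2.2350 / 4.47
ratio = 0.5000

0.5000


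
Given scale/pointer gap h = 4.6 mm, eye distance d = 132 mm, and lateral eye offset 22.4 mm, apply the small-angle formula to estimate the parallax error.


error = h * offset / d
= 4.6 * 22.4 / 132
= 0.7806

0.7806


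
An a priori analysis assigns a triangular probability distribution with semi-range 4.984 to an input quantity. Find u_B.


u_B = half_width / sqrt(6)
u_B = 4.984 / 2.4494897
u_B = 2.0347

2.0347


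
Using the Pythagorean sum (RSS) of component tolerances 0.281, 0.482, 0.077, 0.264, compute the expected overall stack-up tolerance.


RSS = sqrt(0.281^2 + 0.482^2 + 0.077^2 + 0.264^2)
= sqrt(0.38691)
= 0.6220

0.6220


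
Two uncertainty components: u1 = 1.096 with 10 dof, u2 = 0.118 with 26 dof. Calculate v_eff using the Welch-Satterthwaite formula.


uc = sqrt(u1^2 + u2^2) = sqrt(1.096^2 + 0.118^2) = 1.1023339
v_eff = uc^4 / (u1^4/v1 + u2^4/v2)
= 1.1023339^4 / (1.096^4/10 + 0.118^4/26)
= 1.4765653 / 0.14429944
v_eff = 10.2326

10.2326


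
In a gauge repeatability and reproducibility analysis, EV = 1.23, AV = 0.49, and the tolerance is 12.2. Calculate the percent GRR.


GRR = sqrt(EV^2 + AV^2) = sqrt(1.23^2 + 0.49^2) = 1.3240091
%GRR = GRR / tol * 100 = 1.3240091 / 12.2 * 100
%GRR = 10.8525

10.8525


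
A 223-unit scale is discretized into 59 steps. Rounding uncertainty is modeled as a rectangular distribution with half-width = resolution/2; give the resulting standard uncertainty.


resolution = range / divisions
resolution = 223 / 59 = 3.779661
u_res = resolution / (2*sqrt(3))
u_res = 3.779661 / 3.4641016
u_res = 1.0911

1.0911


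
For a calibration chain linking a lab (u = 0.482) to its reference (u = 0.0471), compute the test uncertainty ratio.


TUR = u_lab / u_ref
= 0.482 / 0.0471
= 10.2335

10.2335


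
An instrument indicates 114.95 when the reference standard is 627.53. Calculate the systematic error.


Systematic error = measured - true
= 114.95 - 627.53
= -512.5800

-512.5800


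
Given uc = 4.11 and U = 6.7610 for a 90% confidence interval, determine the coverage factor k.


k = U / uc
k = 6.7610 / 4.11
k = 1.645

1.645


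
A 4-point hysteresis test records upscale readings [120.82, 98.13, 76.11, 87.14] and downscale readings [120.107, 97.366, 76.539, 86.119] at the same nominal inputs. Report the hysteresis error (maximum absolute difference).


|120.82 - 120.107| = 0.7130
|98.13 - 97.366| = 0.7640
|76.11 - 76.539| = 0.4290
|87.14 - 86.119| = 1.0210
hysteresis = max(diffs) = 1.0210

1.0210


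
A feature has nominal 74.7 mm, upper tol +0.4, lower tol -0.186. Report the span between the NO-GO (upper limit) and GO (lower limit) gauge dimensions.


GO = nominal - lower_tol (smallest hole = maximum material condition)
GO = 74.7 - 0.186 = 74.514
NO-GO = nominal + upper_tol (largest hole = least material condition)
NO-GO = 74.7 + 0.4 = 75.1
spread = NO-GO - GO = 75.1 - 74.514 = 0.5860

0.5860


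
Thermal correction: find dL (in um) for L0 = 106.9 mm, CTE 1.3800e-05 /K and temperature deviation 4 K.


dL = L * alpha * dT
= 106.9 * 1.3800e-05 * 4
= 0.0059009 mm
dL_um = 0.0059009 * 1000 = 5.9009 um

5.9009


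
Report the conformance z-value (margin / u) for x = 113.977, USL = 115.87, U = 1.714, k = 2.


u = U / k = 1.714 / 2 = 0.857
margin = |USL - x| = |115.87 - 113.977| = 1.893
z = margin / u = 1.893 / 0.857
z = 2.2089

2.2089


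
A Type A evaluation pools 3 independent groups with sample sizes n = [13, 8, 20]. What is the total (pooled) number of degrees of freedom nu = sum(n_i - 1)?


nu = sum_i (n_i - 1)
nu = ((13 - 1) + (8 - 1) + (20 - 1))
nu = 12 + 7 + 19
nu = 38

38


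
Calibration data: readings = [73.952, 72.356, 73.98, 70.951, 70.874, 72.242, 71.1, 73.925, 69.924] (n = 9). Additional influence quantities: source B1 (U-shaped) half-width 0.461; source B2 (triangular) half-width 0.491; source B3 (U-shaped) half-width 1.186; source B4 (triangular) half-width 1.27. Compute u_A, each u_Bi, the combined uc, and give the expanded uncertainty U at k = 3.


mean = (73.952 + 72.356 + 73.98 + 70.951 + 70.874 + 72.242 + 71.1 + 73.925 + 69.924) / 9 = 72.14488889
s = sqrt(sum((x - mean)^2)/(n-1)) = 1.537886
u_A = s / sqrt(n) = 1.537886 / sqrt(9) = 0.51262867
u_B1 = 0.461 / sqrt(2) = 0.32597623
u_B2 = 0.491 / sqrt(6) = 0.20044991
u_B3 = 1.186 / sqrt(2) = 0.83862864
u_B4 = 1.27 / sqrt(6) = 0.51847533
uc = sqrt(0.51262867^2 + 0.32597623^2 + 0.20044991^2 + 0.83862864^2 + 0.51847533^2) = 1.1753057
U = k * uc = 3 * 1.1753057
U = 3.5259

3.5259


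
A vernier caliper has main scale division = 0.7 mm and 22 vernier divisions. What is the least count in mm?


LC = MSD / n_div
= 0.7 / 22
= 0.0318

0.0318


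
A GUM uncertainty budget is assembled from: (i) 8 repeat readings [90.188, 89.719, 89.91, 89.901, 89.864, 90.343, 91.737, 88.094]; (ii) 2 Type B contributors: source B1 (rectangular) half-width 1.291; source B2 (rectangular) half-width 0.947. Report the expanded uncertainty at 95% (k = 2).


mean = (90.188 + 89.719 + 89.91 + 89.901 + 89.864 + 90.343 + 91.737 + 88.094) / 8 = 89.9695
s = sqrt(sum((x - mean)^2)/(n-1)) = 0.99361634
u_A = s / sqrt(n) = 0.99361634 / sqrt(8) = 0.35129643
u_B1 = 1.291 / sqrt(3) = 0.7453592
u_B2 = 0.947 / sqrt(3) = 0.5467507
uc = sqrt(0.35129643^2 + 0.7453592^2 + 0.5467507^2) = 0.98889122
U = k * uc = 2 * 0.98889122
U = 1.9778

1.9778


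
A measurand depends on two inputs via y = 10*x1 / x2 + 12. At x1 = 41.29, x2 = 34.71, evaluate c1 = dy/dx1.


y = 10*x1 / x2 + 12
dy/dx1 = 10/x2
Evaluate at x2 = 34.71: c1 = 10 / 34.71
c1 = 0.2881

0.2881


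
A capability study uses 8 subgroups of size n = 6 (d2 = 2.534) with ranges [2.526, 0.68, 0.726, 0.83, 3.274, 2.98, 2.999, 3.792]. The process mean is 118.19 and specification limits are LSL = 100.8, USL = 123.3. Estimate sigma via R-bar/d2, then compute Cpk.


R_bar = (2.526 + 0.68 + 0.726 + 0.83 + 3.274 + 2.98 + 2.999 + 3.792) / 8 = 2.225875
sigma = R_bar / d2 = 2.225875 / 2.534 = 0.87840371
Cp = (USL - LSL)/(6*sigma) = (123.3 - 100.8)/(6*0.87840371) = 4.2691
Cpu = (123.3 - 118.19)/(3*0.87840371) = 1.9391
Cpl = (118.19 - 100.8)/(3*0.87840371) = 6.5991
Cpk = min(Cpu, Cpl) = 1.9391

1.9391


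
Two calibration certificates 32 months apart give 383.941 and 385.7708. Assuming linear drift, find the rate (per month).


rate = (v2 - v1) / months
= (385.7708 - 383.941) / 32
= 1.8298 / 32
= 0.0572

0.0572


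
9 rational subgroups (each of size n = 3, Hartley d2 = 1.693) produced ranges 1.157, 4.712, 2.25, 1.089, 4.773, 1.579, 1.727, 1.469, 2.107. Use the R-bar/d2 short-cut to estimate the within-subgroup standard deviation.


R_bar = (1.157 + 4.712 + 2.25 + 1.089 + 4.773 + 1.579 + 1.727 + 1.469 + 2.107) / 9
R_bar = 20.863 / 9 = 2.3181111
sigma_hat = R_bar / d2 = 2.3181111 / 1.693 = 1.3692

1.3692


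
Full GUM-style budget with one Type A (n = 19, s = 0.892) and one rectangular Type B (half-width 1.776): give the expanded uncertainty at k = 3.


u_A = s / sqrt(n) = 0.892 / sqrt(19) = 0.20463883
u_B = half_width / sqrt(3) = 1.776 / sqrt(3) = 1.0253741
uc = sqrt(u_A^2 + u_B^2) = sqrt(0.20463883^2 + 1.0253741^2) = 1.0455951
U = k * uc = 3 * 1.0455951
U = 3.1368

3.1368


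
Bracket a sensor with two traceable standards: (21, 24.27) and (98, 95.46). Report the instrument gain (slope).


slope = (y2 - y1) / (x2 - x1)
= (95.46 - 24.27) / (98 - 21)
= 71.1900 / 77
= 0.9245

0.9245


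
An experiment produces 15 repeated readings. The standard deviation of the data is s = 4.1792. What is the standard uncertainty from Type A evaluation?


u_A = s / sqrt(n)
u_A = 4.1792 / sqrt(15)
u_A = 4.1792 / 3.8729833
u_A = 1.0791

1.0791


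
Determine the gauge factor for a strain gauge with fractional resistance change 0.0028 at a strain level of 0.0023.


GF = (dR/R) / epsilon
= 0.0028 / 0.0023
= 1.2174

1.2174


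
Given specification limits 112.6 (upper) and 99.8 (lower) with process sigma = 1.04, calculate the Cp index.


Cp = (USL - LSL) / (6 * sigma)
= (112.6 - 99.8) / (6 * 1.04)
= 12.8000 / 6.2400
= 2.0513

2.0513


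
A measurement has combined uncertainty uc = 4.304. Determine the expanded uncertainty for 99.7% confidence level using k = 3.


U = k * uc
U = 3 * 4.304
U = 12.9120

12.9120


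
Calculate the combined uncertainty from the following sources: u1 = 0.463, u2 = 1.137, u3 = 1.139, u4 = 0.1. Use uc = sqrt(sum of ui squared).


uc = sqrt(0.463^2 + 1.137^2 + 1.139^2 + 0.1^2)
uc = sqrt(2.814459)
uc = 1.6776

1.6776


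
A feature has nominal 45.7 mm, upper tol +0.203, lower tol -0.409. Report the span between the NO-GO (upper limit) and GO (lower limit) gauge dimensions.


GO = nominal - lower_tol (smallest hole = maximum material condition)
GO = 45.7 - 0.409 = 45.291
NO-GO = nominal + upper_tol (largest hole = least material condition)
NO-GO = 45.7 + 0.203 = 45.903
spread = NO-GO - GO = 45.903 - 45.291 = 0.6120

0.6120


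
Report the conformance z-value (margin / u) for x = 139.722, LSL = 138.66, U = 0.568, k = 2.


u = U / k = 0.568 / 2 = 0.284
margin = |LSL - x| = |138.66 - 139.722| = 1.062
z = margin / u = 1.062 / 0.284
z = 3.7394

3.7394


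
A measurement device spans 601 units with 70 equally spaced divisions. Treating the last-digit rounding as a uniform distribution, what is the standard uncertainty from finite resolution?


resolution = range / divisions
resolution = 601 / 70 = 8.5857143
u_res = resolution / (2*sqrt(3))
u_res = 8.5857143 / 3.4641016
u_res = 2.4785

2.4785


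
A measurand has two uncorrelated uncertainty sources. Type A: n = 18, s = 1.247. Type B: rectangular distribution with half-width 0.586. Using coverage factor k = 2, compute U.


u_A = s / sqrt(n) = 1.247 / sqrt(18) = 0.29392072
u_B = half_width / sqrt(3) = 0.586 / sqrt(3) = 0.33832726
uc = sqrt(u_A^2 + u_B^2) = sqrt(0.29392072^2 + 0.33832726^2) = 0.44816819
U = k * uc = 2 * 0.44816819
U = 0.8963

0.8963


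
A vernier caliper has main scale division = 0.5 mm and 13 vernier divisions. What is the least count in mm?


LC = MSD / n_div
= 0.5 / 13
= 0.0385

0.0385


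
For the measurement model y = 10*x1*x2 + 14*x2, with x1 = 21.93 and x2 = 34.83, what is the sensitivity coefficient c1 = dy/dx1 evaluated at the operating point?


y = 10*x1*x2 + 14*x2
dy/dx1 = 10*x2
Evaluate at x2 = 34.83: c1 = 10 * 34.83
c1 = 348.3000

348.3000


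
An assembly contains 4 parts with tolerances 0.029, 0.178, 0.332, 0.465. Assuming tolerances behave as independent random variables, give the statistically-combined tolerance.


RSS = sqrt(0.029^2 + 0.178^2 + 0.332^2 + 0.465^2)
= sqrt(0.358974)
= 0.5991

0.5991


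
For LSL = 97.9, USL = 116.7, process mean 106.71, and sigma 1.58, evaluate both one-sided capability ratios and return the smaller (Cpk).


Cpu = (USL - mean) / (3*sigma) = (116.7 - 106.71) / (3*1.58) = 2.1076
Cpl = (mean - LSL) / (3*sigma) = (106.71 - 97.9) / (3*1.58) = 1.8586
Cpk = min(Cpu, Cpl) = 1.8586

1.8586


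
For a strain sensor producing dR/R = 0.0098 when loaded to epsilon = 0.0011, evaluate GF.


GF = (dR/R) / epsilon
= 0.0098 / 0.0011
= 8.9091

8.9091


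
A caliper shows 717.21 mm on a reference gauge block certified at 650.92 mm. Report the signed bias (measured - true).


Systematic error = measured - true
= 717.21 - 650.92
= 66.2900

66.2900


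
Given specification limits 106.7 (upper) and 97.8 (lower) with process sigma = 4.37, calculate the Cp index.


Cp = (USL - LSL) / (6 * sigma)
= (106.7 - 97.8) / (6 * 4.37)
= 8.9000 / 26.2200
= 0.3394

0.3394


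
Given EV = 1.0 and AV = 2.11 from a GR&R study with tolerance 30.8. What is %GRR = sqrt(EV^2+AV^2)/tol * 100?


GRR = sqrt(EV^2 + AV^2) = sqrt(1.0^2 + 2.11^2) = 2.3349732
%GRR = GRR / tol * 100 = 2.3349732 / 30.8 * 100
%GRR = 7.5811

7.5811


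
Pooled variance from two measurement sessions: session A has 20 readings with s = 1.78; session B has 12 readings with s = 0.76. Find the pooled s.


s_p = sqrt(((n1-1)*s1^2 + (n2-1)*s2^2) / (n1+n2-2))
numerator = (20-1)*1.78^2 + (12-1)*0.76^2 = 60.1996 + 6.3536 = 66.5532
denominator = 20 + 12 - 2 = 30
s_p^2 = 66.5532 / 30 = 2.21844
s_p = sqrt(2.21844) = 1.4894

1.4894


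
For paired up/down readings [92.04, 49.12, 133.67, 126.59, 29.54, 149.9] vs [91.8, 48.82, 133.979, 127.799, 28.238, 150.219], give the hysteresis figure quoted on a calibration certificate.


|92.04 - 91.8| = 0.2400
|49.12 - 48.82| = 0.3000
|133.67 - 133.979| = 0.3090
|126.59 - 127.799| = 1.2090
|29.54 - 28.238| = 1.3020
|149.9 - 150.219| = 0.3190
hysteresis = max(diffs) = 1.3020

1.3020


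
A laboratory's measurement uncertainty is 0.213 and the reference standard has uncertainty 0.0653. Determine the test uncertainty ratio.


TUR = u_lab / u_ref
= 0.213 / 0.0653
= 3.2619

3.2619


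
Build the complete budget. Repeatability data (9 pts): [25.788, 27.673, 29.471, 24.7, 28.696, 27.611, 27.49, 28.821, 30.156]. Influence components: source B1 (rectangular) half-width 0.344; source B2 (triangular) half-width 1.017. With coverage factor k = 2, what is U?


mean = (25.788 + 27.673 + 29.471 + 24.7 + 28.696 + 27.611 + 27.49 + 28.821 + 30.156) / 9 = 27.82288889
s = sqrt(sum((x - mean)^2)/(n-1)) = 1.731676
u_A = s / sqrt(n) = 1.731676 / sqrt(9) = 0.57722533
u_B1 = 0.344 / sqrt(3) = 0.19860849
u_B2 = 1.017 / sqrt(6) = 0.41518851
uc = sqrt(0.57722533^2 + 0.19860849^2 + 0.41518851^2) = 0.73825193
U = k * uc = 2 * 0.73825193
U = 1.4765

1.4765
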